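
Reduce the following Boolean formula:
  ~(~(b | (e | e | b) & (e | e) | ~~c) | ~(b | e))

~(~(b | (e | e | b) & (e | e) | ~~c) | ~(b | e))
= ~(~(b | (e | e | b) & (e | e) | c) | ~(b | e))   (double negation)
= (b | (e | e | b) & (e | e) | c) & (b | e)   (De Morgan)
= (b | e | e | c) & (b | e)   (absorption)
= (b | e | c) & (b | e)   (idempotence)
= b | e   (absorption)

b | e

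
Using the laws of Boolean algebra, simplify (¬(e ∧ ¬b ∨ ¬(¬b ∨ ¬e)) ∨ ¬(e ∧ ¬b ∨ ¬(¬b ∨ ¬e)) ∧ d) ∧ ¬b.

(¬(e ∧ ¬b ∨ ¬(¬b ∨ ¬e)) ∨ ¬(e ∧ ¬b ∨ ¬(¬b ∨ ¬e)) ∧ d) ∧ ¬b
= ¬(e ∧ ¬b ∨ ¬(¬b ∨ ¬e)) ∧ ¬b   — absorption
= ¬(e ∧ ¬b ∨ b ∧ e) ∧ ¬b   — De Morgan
= ¬e ∧ ¬b   — distribution

¬e ∧ ¬b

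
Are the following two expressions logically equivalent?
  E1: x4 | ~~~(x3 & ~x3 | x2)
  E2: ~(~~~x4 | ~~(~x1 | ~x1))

E1: x4 | ~~~(x3 & ~x3 | x2)
    = x4 | ~~~x2   [complement / identity]
    = x4 | ~x2   [double negation]
E2: ~(~~~x4 | ~~(~x1 | ~x1))
    = ~~x4 & ~(~x1 | ~x1)   [De Morgan]
    = ~~x4 & ~~x1   [idempotence]
    = x4 & ~~x1   [double negation]
    = x4 & x1   [double negation]
These differ: at x1=0, x2=0, x3=0, x4=1, E1 = 1 but E2 = 0.

No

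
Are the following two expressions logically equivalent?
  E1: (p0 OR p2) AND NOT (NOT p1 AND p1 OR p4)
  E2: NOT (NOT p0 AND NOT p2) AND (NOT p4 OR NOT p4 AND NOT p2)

E1: (p0 OR p2) AND NOT (NOT p1 AND p1 OR p4)
    = (p0 OR p2) AND NOT p4   — complement / identity
E2: NOT (NOT p0 AND NOT p2) AND (NOT p4 OR NOT p4 AND NOT p2)
    = NOT (NOT p0 AND NOT p2) AND NOT p4   — absorption
    = (p0 OR p2) AND NOT p4   — De Morgan
Both reduce to (p0 OR p2) AND NOT p4, so they are equivalent.

Yes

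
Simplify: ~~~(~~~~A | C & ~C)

~A

~~~(~~~~A | C & ~C)
= ~~~(~~A | C & ~C)   [double negation]
= ~~~~~A   [complement / identity]
= ~~~A   [double negation]
= ~A   [double negation]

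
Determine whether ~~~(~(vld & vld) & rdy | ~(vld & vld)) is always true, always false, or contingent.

contingent

~~~(~(vld & vld) & rdy | ~(vld & vld))
= ~~~~(vld & vld)   [absorption]
= ~~(vld & vld)   [double negation]
= ~~vld   [idempotence]
= vld   [double negation]
This depends on vld, so it is not a constant.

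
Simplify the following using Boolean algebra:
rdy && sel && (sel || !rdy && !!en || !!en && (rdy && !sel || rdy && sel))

rdy && sel && (sel || !rdy && !!en || !!en && (rdy && !sel || rdy && sel))
= rdy && sel && (sel || !rdy && !!en || !!en && rdy)   — distribution
= rdy && sel && (sel || !!en)   — distribution
= rdy && sel && (sel || en)   — double negation
= rdy && sel   — absorption

rdy && sel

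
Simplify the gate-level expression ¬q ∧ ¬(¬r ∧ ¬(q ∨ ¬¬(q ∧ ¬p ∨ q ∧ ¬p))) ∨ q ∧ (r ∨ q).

¬q ∧ ¬(¬r ∧ ¬(q ∨ ¬¬(q ∧ ¬p ∨ q ∧ ¬p))) ∨ q ∧ (r ∨ q)
= ¬q ∧ ¬(¬r ∧ ¬(q ∨ q ∧ ¬p ∨ q ∧ ¬p)) ∨ q ∧ (r ∨ q)
= ¬q ∧ (r ∨ q ∨ q ∧ ¬p ∨ q ∧ ¬p) ∨ q ∧ (r ∨ q)
= ¬q ∧ (r ∨ q ∨ q ∧ ¬p) ∨ q ∧ (r ∨ q)
= ¬q ∧ (r ∨ q) ∨ q ∧ (r ∨ q)
= r ∨ q

r ∨ q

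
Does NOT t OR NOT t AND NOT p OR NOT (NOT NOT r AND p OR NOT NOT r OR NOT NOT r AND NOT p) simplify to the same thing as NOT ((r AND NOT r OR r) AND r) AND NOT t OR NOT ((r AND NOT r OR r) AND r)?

E1: NOT t OR NOT t AND NOT p OR NOT (NOT NOT r AND p OR NOT NOT r OR NOT NOT r AND NOT p)
    = NOT t OR NOT t AND NOT p OR NOT (NOT NOT r AND p OR NOT NOT r)   [absorption]
    = NOT t OR NOT t AND NOT p OR NOT NOT NOT r   [absorption]
    = NOT t OR NOT NOT NOT r   [absorption]
    = NOT t OR NOT r   [double negation]
E2: NOT ((r AND NOT r OR r) AND r) AND NOT t OR NOT ((r AND NOT r OR r) AND r)
    = NOT ((r AND NOT r OR r) AND r)   [absorption]
    = NOT (r AND r)   [complement / identity]
    = NOT r   [idempotence]
These differ: at p=0, r=1, t=0, E1 = 1 but E2 = 0.

No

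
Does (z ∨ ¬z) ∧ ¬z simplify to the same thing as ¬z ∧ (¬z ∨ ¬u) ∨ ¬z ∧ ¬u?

Yes

E1: (z ∨ ¬z) ∧ ¬z
    = ¬z   [complement / identity]
E2: ¬z ∧ (¬z ∨ ¬u) ∨ ¬z ∧ ¬u
    = ¬z ∨ ¬z ∧ ¬u   [absorption]
    = ¬z   [absorption]
Both reduce to ¬z, so they are equivalent.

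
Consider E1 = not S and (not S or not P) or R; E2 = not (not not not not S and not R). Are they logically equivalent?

Yes

E1: not S and (not S or not P) or R
    = not S or R   [absorption]
E2: not (not not not not S and not R)
    = not (not not S and not R)   [double negation]
    = not S or R   [De Morgan]
Both reduce to not S or R, so they are equivalent.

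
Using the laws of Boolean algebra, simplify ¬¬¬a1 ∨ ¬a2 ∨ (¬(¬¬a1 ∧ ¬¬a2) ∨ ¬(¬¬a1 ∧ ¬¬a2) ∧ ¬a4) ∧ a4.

¬a1 ∨ ¬a2

¬¬¬a1 ∨ ¬a2 ∨ (¬(¬¬a1 ∧ ¬¬a2) ∨ ¬(¬¬a1 ∧ ¬¬a2) ∧ ¬a4) ∧ a4
= ¬¬¬a1 ∨ ¬a2 ∨ ¬(¬¬a1 ∧ ¬¬a2) ∧ a4   [absorption]
= ¬a1 ∨ ¬a2 ∨ ¬(¬¬a1 ∧ ¬¬a2) ∧ a4   [double negation]
= ¬a1 ∨ ¬a2 ∨ (¬a1 ∨ ¬a2) ∧ a4   [De Morgan]
= ¬a1 ∨ ¬a2   [absorption]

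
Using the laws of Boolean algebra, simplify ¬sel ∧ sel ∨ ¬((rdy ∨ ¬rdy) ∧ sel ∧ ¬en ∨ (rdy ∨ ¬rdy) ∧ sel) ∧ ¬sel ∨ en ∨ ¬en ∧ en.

¬sel ∧ sel ∨ ¬((rdy ∨ ¬rdy) ∧ sel ∧ ¬en ∨ (rdy ∨ ¬rdy) ∧ sel) ∧ ¬sel ∨ en ∨ ¬en ∧ en
= ¬sel ∧ sel ∨ ¬((rdy ∨ ¬rdy) ∧ sel) ∧ ¬sel ∨ en ∨ ¬en ∧ en   [absorption]
= ¬sel ∧ sel ∨ ¬sel ∧ ¬sel ∨ en ∨ ¬en ∧ en   [complement / identity]
= ¬sel ∨ en ∨ ¬en ∧ en   [distribution]
= ¬sel ∨ en   [complement / identity]

¬sel ∨ en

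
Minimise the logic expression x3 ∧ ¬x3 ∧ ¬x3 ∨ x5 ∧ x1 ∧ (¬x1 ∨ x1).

x3 ∧ ¬x3 ∧ ¬x3 ∨ x5 ∧ x1 ∧ (¬x1 ∨ x1)
= x3 ∧ ¬x3 ∨ x5 ∧ x1 ∧ (¬x1 ∨ x1)
= x5 ∧ x1 ∧ (¬x1 ∨ x1)
= x5 ∧ x1

x5 ∧ x1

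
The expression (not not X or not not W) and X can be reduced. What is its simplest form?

X

(not not X or not not W) and X
= (X or not not W) and X
= (X or W) and X
= X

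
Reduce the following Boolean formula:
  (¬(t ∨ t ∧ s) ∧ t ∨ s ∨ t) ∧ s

(¬(t ∨ t ∧ s) ∧ t ∨ s ∨ t) ∧ s
= (¬t ∧ t ∨ s ∨ t) ∧ s
= (s ∨ t) ∧ s
= s

s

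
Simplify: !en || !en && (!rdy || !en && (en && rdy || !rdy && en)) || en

!en || !en && (!rdy || !en && (en && rdy || !rdy && en)) || en
= !en || !en && (!rdy || !en && en) || en   — distribution
= !en || !en && !rdy || en   — complement / identity
= !en || en   — absorption
= true   — complement

true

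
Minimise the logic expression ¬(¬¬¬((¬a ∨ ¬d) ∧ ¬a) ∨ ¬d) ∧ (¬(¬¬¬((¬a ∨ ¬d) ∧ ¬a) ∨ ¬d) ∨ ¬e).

¬(¬¬¬((¬a ∨ ¬d) ∧ ¬a) ∨ ¬d) ∧ (¬(¬¬¬((¬a ∨ ¬d) ∧ ¬a) ∨ ¬d) ∨ ¬e)
= ¬(¬¬¬((¬a ∨ ¬d) ∧ ¬a) ∨ ¬d)
= ¬¬((¬a ∨ ¬d) ∧ ¬a) ∧ d
= ¬¬¬a ∧ d
= ¬a ∧ d

¬a ∧ d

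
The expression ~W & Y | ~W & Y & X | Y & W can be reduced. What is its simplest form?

Y

~W & Y | ~W & Y & X | Y & W
= ~W & Y | Y & W
= Y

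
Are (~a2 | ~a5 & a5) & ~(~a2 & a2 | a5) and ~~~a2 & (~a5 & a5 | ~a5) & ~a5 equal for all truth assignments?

Yes

E1: (~a2 | ~a5 & a5) & ~(~a2 & a2 | a5)
    = ~a2 & ~(~a2 & a2 | a5)   [complement / identity]
    = ~a2 & ~a5   [complement / identity]
E2: ~~~a2 & (~a5 & a5 | ~a5) & ~a5
    = ~~~a2 & ~a5 & ~a5   [complement / identity]
    = ~~~a2 & ~a5   [idempotence]
    = ~a2 & ~a5   [double negation]
Both reduce to ~a2 & ~a5, so they are equivalent.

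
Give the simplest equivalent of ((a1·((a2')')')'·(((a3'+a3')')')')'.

((a1·((a2')')')'·(((a3'+a3')')')')'
= ((a1·((a2')')')'·((a3·a3)')')'   — De Morgan
= a1·((a2')')'+(a3·a3)'   — De Morgan
= a1·a2'+(a3·a3)'   — double negation
= a1·a2'+a3'   — idempotence

a1·a2'+a3'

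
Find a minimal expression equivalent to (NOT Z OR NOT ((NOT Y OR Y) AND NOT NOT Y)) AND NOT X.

(NOT Z OR NOT Y) AND NOT X

(NOT Z OR NOT ((NOT Y OR Y) AND NOT NOT Y)) AND NOT X
= (NOT Z OR NOT NOT NOT Y) AND NOT X   (complement / identity)
= (NOT Z OR NOT Y) AND NOT X   (double negation)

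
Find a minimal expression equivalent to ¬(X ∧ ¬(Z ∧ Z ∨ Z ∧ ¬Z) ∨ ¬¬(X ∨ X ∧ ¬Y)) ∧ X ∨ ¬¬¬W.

¬(X ∧ ¬(Z ∧ Z ∨ Z ∧ ¬Z) ∨ ¬¬(X ∨ X ∧ ¬Y)) ∧ X ∨ ¬¬¬W
= ¬(X ∧ ¬(Z ∧ Z ∨ Z ∧ ¬Z) ∨ X ∨ X ∧ ¬Y) ∧ X ∨ ¬¬¬W   (double negation)
= ¬(X ∧ ¬Z ∨ X ∨ X ∧ ¬Y) ∧ X ∨ ¬¬¬W   (distribution)
= ¬(X ∧ ¬Z ∨ X) ∧ X ∨ ¬¬¬W   (absorption)
= ¬(X ∧ ¬Z ∨ X) ∧ X ∨ ¬W   (double negation)
= ¬X ∧ X ∨ ¬W   (absorption)
= ¬W   (complement / identity)

¬W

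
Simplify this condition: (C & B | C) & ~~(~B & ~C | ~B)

C & ~B

(C & B | C) & ~~(~B & ~C | ~B)
= (C & B | C) & ~~~B   — absorption
= C & ~~~B   — absorption
= C & ~B   — double negation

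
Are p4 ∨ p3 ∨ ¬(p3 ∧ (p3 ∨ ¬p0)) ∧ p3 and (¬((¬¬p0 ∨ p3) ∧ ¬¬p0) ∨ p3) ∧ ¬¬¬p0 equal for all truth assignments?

No

E1: p4 ∨ p3 ∨ ¬(p3 ∧ (p3 ∨ ¬p0)) ∧ p3
    = p4 ∨ p3 ∨ ¬p3 ∧ p3   (absorption)
    = p4 ∨ p3   (complement / identity)
E2: (¬((¬¬p0 ∨ p3) ∧ ¬¬p0) ∨ p3) ∧ ¬¬¬p0
    = (¬¬¬p0 ∨ p3) ∧ ¬¬¬p0   (absorption)
    = ¬¬¬p0   (absorption)
    = ¬p0   (double negation)
These differ: at p0=1, p3=0, p4=1, E1 = 1 but E2 = 0.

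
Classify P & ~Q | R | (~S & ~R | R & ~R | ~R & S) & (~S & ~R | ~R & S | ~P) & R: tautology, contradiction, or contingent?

P & ~Q | R | (~S & ~R | R & ~R | ~R & S) & (~S & ~R | ~R & S | ~P) & R
= P & ~Q | R | (~S & ~R | ~R & S) & (~S & ~R | ~R & S | ~P) & R
= P & ~Q | R | (~S & ~R | ~R & S) & R
= P & ~Q | R | ~R & R
= P & ~Q | R
This depends on P, Q, R, so it is not a constant.

contingent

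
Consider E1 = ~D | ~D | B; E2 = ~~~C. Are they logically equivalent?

No

E1: ~D | ~D | B
    = ~D | B   (idempotence)
E2: ~~~C
    = ~C   (double negation)
These differ: at B=0, C=1, D=0, E1 = 1 but E2 = 0.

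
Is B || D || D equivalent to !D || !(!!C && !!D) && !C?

No

E1: B || D || D
    = B || D   (idempotence)
E2: !D || !(!!C && !!D) && !C
    = !D || (!C || !D) && !C   (De Morgan)
    = !D || !C   (absorption)
These differ: at B=0, C=1, D=1, E1 = 1 but E2 = 0.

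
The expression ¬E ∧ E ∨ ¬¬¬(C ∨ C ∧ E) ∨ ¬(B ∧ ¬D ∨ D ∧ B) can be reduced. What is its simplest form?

¬E ∧ E ∨ ¬¬¬(C ∨ C ∧ E) ∨ ¬(B ∧ ¬D ∨ D ∧ B)
= ¬E ∧ E ∨ ¬¬¬(C ∨ C ∧ E) ∨ ¬B
= ¬E ∧ E ∨ ¬¬¬C ∨ ¬B
= ¬E ∧ E ∨ ¬C ∨ ¬B
= ¬C ∨ ¬B

¬C ∨ ¬B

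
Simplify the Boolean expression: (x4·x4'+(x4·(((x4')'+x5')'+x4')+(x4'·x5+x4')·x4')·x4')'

x4

(x4·x4'+(x4·(((x4')'+x5')'+x4')+(x4'·x5+x4')·x4')·x4')'
= (x4·x4'+(x4·(x4'·x5+x4')+(x4'·x5+x4')·x4')·x4')'   — De Morgan
= (x4·x4'+(x4'·x5+x4')·x4')'   — distribution
= (x4·x4'+x4'·x4')'   — absorption
= (x4')'   — distribution
= x4   — double negation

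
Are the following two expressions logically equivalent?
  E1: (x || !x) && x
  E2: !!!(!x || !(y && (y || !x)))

No

E1: (x || !x) && x
    = x   (complement / identity)
E2: !!!(!x || !(y && (y || !x)))
    = !!(x && y && (y || !x))   (De Morgan)
    = !!(x && y)   (absorption)
    = x && y   (double negation)
These differ: at x=1, y=0, E1 = 1 but E2 = 0.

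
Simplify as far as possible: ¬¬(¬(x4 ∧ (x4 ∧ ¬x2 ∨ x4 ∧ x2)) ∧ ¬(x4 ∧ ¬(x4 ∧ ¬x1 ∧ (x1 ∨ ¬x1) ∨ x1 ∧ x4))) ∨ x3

¬x4 ∨ x3

¬¬(¬(x4 ∧ (x4 ∧ ¬x2 ∨ x4 ∧ x2)) ∧ ¬(x4 ∧ ¬(x4 ∧ ¬x1 ∧ (x1 ∨ ¬x1) ∨ x1 ∧ x4))) ∨ x3
= ¬¬(¬(x4 ∧ x4) ∧ ¬(x4 ∧ ¬(x4 ∧ ¬x1 ∧ (x1 ∨ ¬x1) ∨ x1 ∧ x4))) ∨ x3
= ¬¬(¬(x4 ∧ x4) ∧ ¬(x4 ∧ ¬(x4 ∧ ¬x1 ∨ x1 ∧ x4))) ∨ x3
= ¬¬(¬(x4 ∧ x4) ∧ ¬(x4 ∧ ¬x4)) ∨ x3
= ¬(x4 ∧ x4 ∨ x4 ∧ ¬x4) ∨ x3
= ¬x4 ∨ x3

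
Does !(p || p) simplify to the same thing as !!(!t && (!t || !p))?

E1: !(p || p)
    = !p
E2: !!(!t && (!t || !p))
    = !!!t
    = !t
These differ: at p=1, t=0, E1 = 0 but E2 = 1.

No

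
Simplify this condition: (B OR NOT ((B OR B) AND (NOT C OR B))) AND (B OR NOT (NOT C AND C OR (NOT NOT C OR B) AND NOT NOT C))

(B OR NOT ((B OR B) AND (NOT C OR B))) AND (B OR NOT (NOT C AND C OR (NOT NOT C OR B) AND NOT NOT C))
= (B OR NOT (B AND NOT C OR B)) AND (B OR NOT (NOT C AND C OR (NOT NOT C OR B) AND NOT NOT C))
= (B OR NOT (B AND NOT C OR B)) AND (B OR NOT (NOT C AND C OR NOT NOT C))
= (B OR NOT (B AND NOT C OR B)) AND (B OR NOT (NOT C AND C OR C))
= (B OR NOT B) AND (B OR NOT (NOT C AND C OR C))
= B OR NOT (NOT C AND C OR C)
= B OR NOT C

B OR NOT C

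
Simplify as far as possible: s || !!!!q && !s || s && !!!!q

s || q

s || !!!!q && !s || s && !!!!q
= s || !!!!q   — distribution
= s || !!q   — double negation
= s || q   — double negation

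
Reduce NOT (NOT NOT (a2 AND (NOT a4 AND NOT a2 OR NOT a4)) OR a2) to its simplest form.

NOT a2

NOT (NOT NOT (a2 AND (NOT a4 AND NOT a2 OR NOT a4)) OR a2)
= NOT (NOT NOT (a2 AND NOT a4) OR a2)   [absorption]
= NOT (a2 AND NOT a4 OR a2)   [double negation]
= NOT a2   [absorption]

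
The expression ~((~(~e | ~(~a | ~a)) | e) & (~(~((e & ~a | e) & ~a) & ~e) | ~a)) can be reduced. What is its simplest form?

~((~(~e | ~(~a | ~a)) | e) & (~(~((e & ~a | e) & ~a) & ~e) | ~a))
= ~((~(~e | ~(~a | ~a)) | e) & (~(~(e & ~a) & ~e) | ~a))   [absorption]
= ~((~(~e | ~(~a | ~a)) | e) & (e & ~a | e | ~a))   [De Morgan]
= ~((e & (~a | ~a) | e) & (e & ~a | e | ~a))   [De Morgan]
= ~((e & ~a | e) & (e & ~a | e | ~a))   [idempotence]
= ~(e & ~a | e)   [absorption]
= ~e   [absorption]

~e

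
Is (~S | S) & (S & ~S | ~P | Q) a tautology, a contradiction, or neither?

neither

(~S | S) & (S & ~S | ~P | Q)
= S & ~S | ~P | Q   — complement / identity
= ~P | Q   — complement / identity
This depends on P, Q, so it is not a constant.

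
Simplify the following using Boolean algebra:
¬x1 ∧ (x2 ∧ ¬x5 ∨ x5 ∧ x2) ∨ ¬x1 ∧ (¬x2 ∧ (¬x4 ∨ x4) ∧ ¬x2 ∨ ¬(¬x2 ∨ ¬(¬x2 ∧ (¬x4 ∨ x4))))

¬x1 ∧ (x2 ∧ ¬x5 ∨ x5 ∧ x2) ∨ ¬x1 ∧ (¬x2 ∧ (¬x4 ∨ x4) ∧ ¬x2 ∨ ¬(¬x2 ∨ ¬(¬x2 ∧ (¬x4 ∨ x4))))
= ¬x1 ∧ (x2 ∧ ¬x5 ∨ x5 ∧ x2) ∨ ¬x1 ∧ (¬x2 ∧ (¬x4 ∨ x4) ∧ ¬x2 ∨ x2 ∧ ¬x2 ∧ (¬x4 ∨ x4))   (De Morgan)
= ¬x1 ∧ (x2 ∧ ¬x5 ∨ x5 ∧ x2) ∨ ¬x1 ∧ ¬x2 ∧ (¬x4 ∨ x4)   (distribution)
= ¬x1 ∧ x2 ∨ ¬x1 ∧ ¬x2 ∧ (¬x4 ∨ x4)   (distribution)
= ¬x1 ∧ x2 ∨ ¬x1 ∧ ¬x2   (complement / identity)
= ¬x1   (distribution)

¬x1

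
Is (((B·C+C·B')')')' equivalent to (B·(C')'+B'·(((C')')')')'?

Yes

E1: (((B·C+C·B')')')'
    = ((C')')'   — distribution
    = C'   — double negation
E2: (B·(C')'+B'·(((C')')')')'
    = (B·(C')'+B'·(C')')'   — double negation
    = ((C')')'   — distribution
    = C'   — double negation
Both reduce to C', so they are equivalent.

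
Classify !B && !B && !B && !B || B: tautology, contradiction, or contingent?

tautology

!B && !B && !B && !B || B
= !B && !B || B   (idempotence)
= !B || B   (idempotence)
= true   (complement)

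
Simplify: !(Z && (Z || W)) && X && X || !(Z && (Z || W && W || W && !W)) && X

!(Z && (Z || W)) && X && X || !(Z && (Z || W && W || W && !W)) && X
= !(Z && (Z || W)) && X && X || !(Z && (Z || W)) && X   [distribution]
= !(Z && (Z || W)) && X   [absorption]
= !Z && X   [absorption]

!Z && X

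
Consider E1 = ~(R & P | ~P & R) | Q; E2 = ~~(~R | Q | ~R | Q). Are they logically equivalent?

E1: ~(R & P | ~P & R) | Q
    = ~R | Q   (distribution)
E2: ~~(~R | Q | ~R | Q)
    = ~R | Q | ~R | Q   (double negation)
    = ~R | Q   (idempotence)
Both reduce to ~R | Q, so they are equivalent.

Yes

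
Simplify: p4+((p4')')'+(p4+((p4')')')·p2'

1

p4+((p4')')'+(p4+((p4')')')·p2'
= p4+((p4')')'   (absorption)
= p4+p4'   (double negation)
= 1   (complement)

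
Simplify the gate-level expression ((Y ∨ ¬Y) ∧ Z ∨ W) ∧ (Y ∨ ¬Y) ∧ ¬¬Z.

((Y ∨ ¬Y) ∧ Z ∨ W) ∧ (Y ∨ ¬Y) ∧ ¬¬Z
= ((Y ∨ ¬Y) ∧ Z ∨ W) ∧ (Y ∨ ¬Y) ∧ Z   (double negation)
= (Y ∨ ¬Y) ∧ Z   (absorption)
= Z   (complement / identity)

Z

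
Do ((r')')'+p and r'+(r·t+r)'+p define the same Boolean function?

E1: ((r')')'+p
    = r'+p   (double negation)
E2: r'+(r·t+r)'+p
    = r'+r'+p   (absorption)
    = r'+p   (idempotence)
Both reduce to r'+p, so they are equivalent.

Yes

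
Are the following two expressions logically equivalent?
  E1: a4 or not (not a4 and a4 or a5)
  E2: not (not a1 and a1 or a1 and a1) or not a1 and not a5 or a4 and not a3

E1: a4 or not (not a4 and a4 or a5)
    = a4 or not a5
E2: not (not a1 and a1 or a1 and a1) or not a1 and not a5 or a4 and not a3
    = not a1 or not a1 and not a5 or a4 and not a3
    = not a1 or a4 and not a3
These differ: at a1=0, a3=0, a4=0, a5=1, E1 = 0 but E2 = 1.

No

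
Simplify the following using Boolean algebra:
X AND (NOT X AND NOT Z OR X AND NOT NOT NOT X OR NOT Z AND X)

X AND NOT Z

X AND (NOT X AND NOT Z OR X AND NOT NOT NOT X OR NOT Z AND X)
= X AND (NOT X AND NOT Z OR X AND NOT X OR NOT Z AND X)   (double negation)
= X AND (NOT X AND NOT Z OR NOT Z AND X)   (complement / identity)
= X AND NOT Z   (distribution)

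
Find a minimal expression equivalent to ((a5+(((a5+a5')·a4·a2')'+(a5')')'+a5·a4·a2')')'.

a5+a4·a2'

((a5+(((a5+a5')·a4·a2')'+(a5')')'+a5·a4·a2')')'
= ((a5+((a4·a2')'+(a5')')'+a5·a4·a2')')'   [complement / identity]
= ((a5+a4·a2'·a5'+a5·a4·a2')')'   [De Morgan]
= a5+a4·a2'·a5'+a5·a4·a2'   [double negation]
= a5+a4·a2'   [distribution]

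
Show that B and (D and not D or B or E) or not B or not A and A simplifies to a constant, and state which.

B and (D and not D or B or E) or not B or not A and A
= B and (D and not D or B or E) or not B   (complement / identity)
= B and (B or E) or not B   (complement / identity)
= B or not B   (absorption)
= True   (complement)

True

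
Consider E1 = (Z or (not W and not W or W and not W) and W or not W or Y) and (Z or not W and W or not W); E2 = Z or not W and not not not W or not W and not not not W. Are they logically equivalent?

Yes

E1: (Z or (not W and not W or W and not W) and W or not W or Y) and (Z or not W and W or not W)
    = (Z or not W and W or not W or Y) and (Z or not W and W or not W)   (distribution)
    = Z or not W and W or not W   (absorption)
    = Z or not W   (complement / identity)
E2: Z or not W and not not not W or not W and not not not W
    = Z or not W and not not not W   (idempotence)
    = Z or not W and not W   (double negation)
    = Z or not W   (idempotence)
Both reduce to Z or not W, so they are equivalent.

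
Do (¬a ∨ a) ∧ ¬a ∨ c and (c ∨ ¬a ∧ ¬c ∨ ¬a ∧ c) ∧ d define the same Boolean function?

No

E1: (¬a ∨ a) ∧ ¬a ∨ c
    = ¬a ∨ c
E2: (c ∨ ¬a ∧ ¬c ∨ ¬a ∧ c) ∧ d
    = (c ∨ (¬c ∨ c) ∧ ¬a) ∧ d
    = (c ∨ ¬a) ∧ d
These differ: at a=0, c=1, d=0, E1 = 1 but E2 = 0.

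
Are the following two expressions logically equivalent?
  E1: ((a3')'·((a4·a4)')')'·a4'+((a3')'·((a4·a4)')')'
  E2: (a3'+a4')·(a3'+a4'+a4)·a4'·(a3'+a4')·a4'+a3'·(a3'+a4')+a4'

Yes

E1: ((a3')'·((a4·a4)')')'·a4'+((a3')'·((a4·a4)')')'
    = ((a3')'·((a4·a4)')')'
    = ((a3')'·(a4')')'
    = a3'+a4'
E2: (a3'+a4')·(a3'+a4'+a4)·a4'·(a3'+a4')·a4'+a3'·(a3'+a4')+a4'
    = (a3'+a4')·a4'·(a3'+a4')·a4'+a3'·(a3'+a4')+a4'
    = (a3'+a4')·a4'·(a3'+a4')·a4'+a3'+a4'
    = (a3'+a4')·a4'+a3'+a4'
    = a3'+a4'
Both reduce to a3'+a4', so they are equivalent.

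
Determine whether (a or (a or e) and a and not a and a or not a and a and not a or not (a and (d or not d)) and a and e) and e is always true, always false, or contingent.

(a or (a or e) and a and not a and a or not a and a and not a or not (a and (d or not d)) and a and e) and e
= (a or a and not a and a or not a and a and not a or not (a and (d or not d)) and a and e) and e   (absorption)
= (a or a and not a and a or not a and a and not a or not a and a and e) and e   (complement / identity)
= (a or not a and a or not a and a and e) and e   (distribution)
= (a or not a and a) and e   (absorption)
= a and e   (complement / identity)
This depends on a, e, so it is not a constant.

contingent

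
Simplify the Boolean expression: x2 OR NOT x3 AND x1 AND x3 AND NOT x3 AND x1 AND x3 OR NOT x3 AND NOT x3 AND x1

x2 OR NOT x3 AND x1 AND x3 AND NOT x3 AND x1 AND x3 OR NOT x3 AND NOT x3 AND x1
= x2 OR NOT x3 AND x1 AND x3 OR NOT x3 AND NOT x3 AND x1
= x2 OR NOT x3 AND x1

x2 OR NOT x3 AND x1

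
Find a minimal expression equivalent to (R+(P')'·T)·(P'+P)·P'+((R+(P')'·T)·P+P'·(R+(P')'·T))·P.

(R+(P')'·T)·(P'+P)·P'+((R+(P')'·T)·P+P'·(R+(P')'·T))·P
= (R+(P')'·T)·P'+((R+(P')'·T)·P+P'·(R+(P')'·T))·P   [complement / identity]
= (R+(P')'·T)·P'+(R+(P')'·T)·P   [distribution]
= R+(P')'·T   [distribution]
= R+P·T   [double negation]

R+P·T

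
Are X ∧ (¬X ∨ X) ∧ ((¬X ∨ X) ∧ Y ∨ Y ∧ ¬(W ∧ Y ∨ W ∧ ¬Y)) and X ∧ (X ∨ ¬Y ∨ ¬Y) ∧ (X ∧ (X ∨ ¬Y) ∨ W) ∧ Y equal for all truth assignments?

E1: X ∧ (¬X ∨ X) ∧ ((¬X ∨ X) ∧ Y ∨ Y ∧ ¬(W ∧ Y ∨ W ∧ ¬Y))
    = X ∧ ((¬X ∨ X) ∧ Y ∨ Y ∧ ¬(W ∧ Y ∨ W ∧ ¬Y))   [complement / identity]
    = X ∧ ((¬X ∨ X) ∧ Y ∨ Y ∧ ¬W)   [distribution]
    = X ∧ (Y ∨ Y ∧ ¬W)   [complement / identity]
    = X ∧ Y   [absorption]
E2: X ∧ (X ∨ ¬Y ∨ ¬Y) ∧ (X ∧ (X ∨ ¬Y) ∨ W) ∧ Y
    = X ∧ (X ∨ ¬Y) ∧ (X ∧ (X ∨ ¬Y) ∨ W) ∧ Y   [idempotence]
    = X ∧ (X ∨ ¬Y) ∧ Y   [absorption]
    = X ∧ Y   [absorption]
Both reduce to X ∧ Y, so they are equivalent.

Yes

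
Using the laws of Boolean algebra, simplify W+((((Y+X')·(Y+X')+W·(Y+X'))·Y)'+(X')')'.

W+((((Y+X')·(Y+X')+W·(Y+X'))·Y)'+(X')')'
= W+(((Y+X'+W)·(Y+X')·Y)'+(X')')'
= W+(((Y+X')·Y)'+(X')')'
= W+(Y'+(X')')'
= W+Y·X'

W+Y·X'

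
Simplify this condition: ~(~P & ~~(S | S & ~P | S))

P | ~S

~(~P & ~~(S | S & ~P | S))
= ~(~P & ~~(S | S))   [absorption]
= P | ~(S | S)   [De Morgan]
= P | ~S   [idempotence]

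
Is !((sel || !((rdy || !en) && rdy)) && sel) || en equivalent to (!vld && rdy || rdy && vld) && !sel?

No

E1: !((sel || !((rdy || !en) && rdy)) && sel) || en
    = !((sel || !rdy) && sel) || en   (absorption)
    = !sel || en   (absorption)
E2: (!vld && rdy || rdy && vld) && !sel
    = rdy && !sel   (distribution)
These differ: at en=1, rdy=0, sel=0, vld=0, E1 = 1 but E2 = 0.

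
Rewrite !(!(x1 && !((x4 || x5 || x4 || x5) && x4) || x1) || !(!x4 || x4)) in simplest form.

x1

!(!(x1 && !((x4 || x5 || x4 || x5) && x4) || x1) || !(!x4 || x4))
= !(!(x1 && !((x4 || x5) && x4) || x1) || !(!x4 || x4))   — idempotence
= (x1 && !((x4 || x5) && x4) || x1) && (!x4 || x4)   — De Morgan
= (x1 && !x4 || x1) && (!x4 || x4)   — absorption
= x1 && (!x4 || x4)   — absorption
= x1   — complement / identity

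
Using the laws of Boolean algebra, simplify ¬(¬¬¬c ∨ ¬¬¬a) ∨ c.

c

¬(¬¬¬c ∨ ¬¬¬a) ∨ c
= ¬(¬¬¬c ∨ ¬a) ∨ c
= ¬(¬c ∨ ¬a) ∨ c
= c ∧ a ∨ c
= c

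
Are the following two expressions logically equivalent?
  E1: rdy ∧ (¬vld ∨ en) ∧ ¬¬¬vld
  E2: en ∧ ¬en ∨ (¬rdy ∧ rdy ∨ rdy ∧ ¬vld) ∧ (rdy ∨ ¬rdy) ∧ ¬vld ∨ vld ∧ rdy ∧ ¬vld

Yes

E1: rdy ∧ (¬vld ∨ en) ∧ ¬¬¬vld
    = rdy ∧ (¬vld ∨ en) ∧ ¬vld   — double negation
    = rdy ∧ ¬vld   — absorption
E2: en ∧ ¬en ∨ (¬rdy ∧ rdy ∨ rdy ∧ ¬vld) ∧ (rdy ∨ ¬rdy) ∧ ¬vld ∨ vld ∧ rdy ∧ ¬vld
    = en ∧ ¬en ∨ (¬rdy ∧ rdy ∨ rdy ∧ ¬vld) ∧ ¬vld ∨ vld ∧ rdy ∧ ¬vld   — complement / identity
    = en ∧ ¬en ∨ rdy ∧ ¬vld ∧ ¬vld ∨ vld ∧ rdy ∧ ¬vld   — complement / identity
    = rdy ∧ ¬vld ∧ ¬vld ∨ vld ∧ rdy ∧ ¬vld   — complement / identity
    = rdy ∧ ¬vld   — distribution
Both reduce to rdy ∧ ¬vld, so they are equivalent.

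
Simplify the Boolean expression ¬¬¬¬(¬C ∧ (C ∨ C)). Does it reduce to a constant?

¬¬¬¬(¬C ∧ (C ∨ C))
= ¬¬¬¬(¬C ∧ C)   [idempotence]
= ¬¬(¬C ∧ C)   [double negation]
= ¬C ∧ C   [double negation]
= False   [complement]

False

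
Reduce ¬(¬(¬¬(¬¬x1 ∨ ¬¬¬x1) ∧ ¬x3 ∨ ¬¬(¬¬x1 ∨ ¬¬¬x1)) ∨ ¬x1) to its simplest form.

x1

¬(¬(¬¬(¬¬x1 ∨ ¬¬¬x1) ∧ ¬x3 ∨ ¬¬(¬¬x1 ∨ ¬¬¬x1)) ∨ ¬x1)
= ¬(¬¬¬(¬¬x1 ∨ ¬¬¬x1) ∨ ¬x1)   [absorption]
= ¬(¬¬(¬x1 ∧ ¬¬x1) ∨ ¬x1)   [De Morgan]
= ¬(¬(x1 ∨ ¬x1) ∨ ¬x1)   [De Morgan]
= (x1 ∨ ¬x1) ∧ x1   [De Morgan]
= x1   [complement / identity]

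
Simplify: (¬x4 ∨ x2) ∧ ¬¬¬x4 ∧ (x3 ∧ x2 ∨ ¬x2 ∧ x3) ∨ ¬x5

(¬x4 ∨ x2) ∧ ¬¬¬x4 ∧ (x3 ∧ x2 ∨ ¬x2 ∧ x3) ∨ ¬x5
= (¬x4 ∨ x2) ∧ ¬x4 ∧ (x3 ∧ x2 ∨ ¬x2 ∧ x3) ∨ ¬x5
= (¬x4 ∨ x2) ∧ ¬x4 ∧ x3 ∨ ¬x5
= ¬x4 ∧ x3 ∨ ¬x5

¬x4 ∧ x3 ∨ ¬x5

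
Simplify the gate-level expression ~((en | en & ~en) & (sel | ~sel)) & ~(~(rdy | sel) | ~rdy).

~en & rdy

~((en | en & ~en) & (sel | ~sel)) & ~(~(rdy | sel) | ~rdy)
= ~((en | en & ~en) & (sel | ~sel)) & (rdy | sel) & rdy   (De Morgan)
= ~(en | en & ~en) & (rdy | sel) & rdy   (complement / identity)
= ~(en | en & ~en) & rdy   (absorption)
= ~en & rdy   (complement / identity)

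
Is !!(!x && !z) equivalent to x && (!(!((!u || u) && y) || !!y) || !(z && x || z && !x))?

No

E1: !!(!x && !z)
    = !x && !z
E2: x && (!(!((!u || u) && y) || !!y) || !(z && x || z && !x))
    = x && (!(!((!u || u) && y) || !!y) || !z)
    = x && ((!u || u) && y && !y || !z)
    = x && (y && !y || !z)
    = x && !z
These differ: at u=0, x=1, y=0, z=0, E1 = 0 but E2 = 1.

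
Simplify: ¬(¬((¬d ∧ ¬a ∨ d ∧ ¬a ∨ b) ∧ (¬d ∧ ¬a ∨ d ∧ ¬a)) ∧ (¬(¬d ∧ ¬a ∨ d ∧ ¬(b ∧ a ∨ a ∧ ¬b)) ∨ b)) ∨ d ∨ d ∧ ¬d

¬a ∨ d

¬(¬((¬d ∧ ¬a ∨ d ∧ ¬a ∨ b) ∧ (¬d ∧ ¬a ∨ d ∧ ¬a)) ∧ (¬(¬d ∧ ¬a ∨ d ∧ ¬(b ∧ a ∨ a ∧ ¬b)) ∨ b)) ∨ d ∨ d ∧ ¬d
= ¬(¬((¬d ∧ ¬a ∨ d ∧ ¬a ∨ b) ∧ (¬d ∧ ¬a ∨ d ∧ ¬a)) ∧ (¬(¬d ∧ ¬a ∨ d ∧ ¬a) ∨ b)) ∨ d ∨ d ∧ ¬d   (distribution)
= ¬(¬(¬d ∧ ¬a ∨ d ∧ ¬a) ∧ (¬(¬d ∧ ¬a ∨ d ∧ ¬a) ∨ b)) ∨ d ∨ d ∧ ¬d   (absorption)
= ¬¬(¬d ∧ ¬a ∨ d ∧ ¬a) ∨ d ∨ d ∧ ¬d   (absorption)
= ¬¬(¬d ∧ ¬a ∨ d ∧ ¬a) ∨ d   (complement / identity)
= ¬¬¬a ∨ d   (distribution)
= ¬a ∨ d   (double negation)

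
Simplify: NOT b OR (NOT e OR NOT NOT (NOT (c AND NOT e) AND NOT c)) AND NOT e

NOT b OR (NOT e OR NOT NOT (NOT (c AND NOT e) AND NOT c)) AND NOT e
= NOT b OR (NOT e OR NOT (c AND NOT e OR c)) AND NOT e
= NOT b OR (NOT e OR NOT c) AND NOT e
= NOT b OR NOT e

NOT b OR NOT e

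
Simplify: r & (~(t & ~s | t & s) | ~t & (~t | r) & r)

r & ~t

r & (~(t & ~s | t & s) | ~t & (~t | r) & r)
= r & (~(t & ~s | t & s) | ~t & r)   [absorption]
= r & (~t | ~t & r)   [distribution]
= r & ~t   [absorption]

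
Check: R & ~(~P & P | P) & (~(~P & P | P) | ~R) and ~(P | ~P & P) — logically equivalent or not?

No

E1: R & ~(~P & P | P) & (~(~P & P | P) | ~R)
    = R & ~(~P & P | P)   (absorption)
    = R & ~P   (complement / identity)
E2: ~(P | ~P & P)
    = ~P   (complement / identity)
These differ: at P=0, R=0, E1 = 0 but E2 = 1.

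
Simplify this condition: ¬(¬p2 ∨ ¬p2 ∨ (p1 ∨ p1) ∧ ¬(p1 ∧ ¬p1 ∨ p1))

¬(¬p2 ∨ ¬p2 ∨ (p1 ∨ p1) ∧ ¬(p1 ∧ ¬p1 ∨ p1))
= ¬(¬p2 ∨ ¬p2 ∨ (p1 ∨ p1) ∧ ¬p1)
= ¬(¬p2 ∨ (p1 ∨ p1) ∧ ¬p1)
= ¬(¬p2 ∨ p1 ∧ ¬p1)
= ¬¬p2
= p2

p2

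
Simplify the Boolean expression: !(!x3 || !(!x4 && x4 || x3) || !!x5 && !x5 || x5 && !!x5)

x3 && !x5

!(!x3 || !(!x4 && x4 || x3) || !!x5 && !x5 || x5 && !!x5)
= !(!x3 || !x3 || !!x5 && !x5 || x5 && !!x5)   — complement / identity
= !(!x3 || !!x5 && !x5 || x5 && !!x5)   — idempotence
= !(!x3 || !!x5)   — distribution
= x3 && !x5   — De Morgan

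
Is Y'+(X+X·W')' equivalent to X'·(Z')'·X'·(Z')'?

E1: Y'+(X+X·W')'
    = Y'+X'   — absorption
E2: X'·(Z')'·X'·(Z')'
    = X'·(Z')'   — idempotence
    = X'·Z   — double negation
These differ: at W=1, X=0, Y=0, Z=0, E1 = 1 but E2 = 0.

No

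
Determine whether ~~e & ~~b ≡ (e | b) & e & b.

Yes

E1: ~~e & ~~b
    = e & ~~b   [double negation]
    = e & b   [double negation]
E2: (e | b) & e & b
    = e & b   [absorption]
Both reduce to e & b, so they are equivalent.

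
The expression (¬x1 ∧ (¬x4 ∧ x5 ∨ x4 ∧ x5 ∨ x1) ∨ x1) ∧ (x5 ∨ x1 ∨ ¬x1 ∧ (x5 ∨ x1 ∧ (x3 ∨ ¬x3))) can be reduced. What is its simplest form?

(¬x1 ∧ (¬x4 ∧ x5 ∨ x4 ∧ x5 ∨ x1) ∨ x1) ∧ (x5 ∨ x1 ∨ ¬x1 ∧ (x5 ∨ x1 ∧ (x3 ∨ ¬x3)))
= (¬x1 ∧ (x5 ∨ x1) ∨ x1) ∧ (x5 ∨ x1 ∨ ¬x1 ∧ (x5 ∨ x1 ∧ (x3 ∨ ¬x3)))   (distribution)
= (¬x1 ∧ (x5 ∨ x1) ∨ x1) ∧ (x5 ∨ x1 ∨ ¬x1 ∧ (x5 ∨ x1))   (complement / identity)
= ¬x1 ∧ (x5 ∨ x1) ∨ x1 ∧ (x5 ∨ x1)   (distribution)
= x5 ∨ x1   (distribution)

x5 ∨ x1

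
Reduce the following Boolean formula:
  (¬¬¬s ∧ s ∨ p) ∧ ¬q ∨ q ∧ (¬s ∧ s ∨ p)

(¬¬¬s ∧ s ∨ p) ∧ ¬q ∨ q ∧ (¬s ∧ s ∨ p)
= (¬s ∧ s ∨ p) ∧ ¬q ∨ q ∧ (¬s ∧ s ∨ p)   — double negation
= ¬s ∧ s ∨ p   — distribution
= p   — complement / identity

p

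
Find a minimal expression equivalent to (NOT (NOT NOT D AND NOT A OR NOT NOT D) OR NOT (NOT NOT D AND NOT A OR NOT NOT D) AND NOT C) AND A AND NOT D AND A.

(NOT (NOT NOT D AND NOT A OR NOT NOT D) OR NOT (NOT NOT D AND NOT A OR NOT NOT D) AND NOT C) AND A AND NOT D AND A
= NOT (NOT NOT D AND NOT A OR NOT NOT D) AND A AND NOT D AND A   (absorption)
= NOT NOT NOT D AND A AND NOT D AND A   (absorption)
= NOT D AND A AND NOT D AND A   (double negation)
= NOT D AND A   (idempotence)

NOT D AND A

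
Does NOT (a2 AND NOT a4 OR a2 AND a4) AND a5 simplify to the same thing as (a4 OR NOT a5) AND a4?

No

E1: NOT (a2 AND NOT a4 OR a2 AND a4) AND a5
    = NOT a2 AND a5
E2: (a4 OR NOT a5) AND a4
    = a4
These differ: at a2=0, a4=1, a5=0, E1 = 0 but E2 = 1.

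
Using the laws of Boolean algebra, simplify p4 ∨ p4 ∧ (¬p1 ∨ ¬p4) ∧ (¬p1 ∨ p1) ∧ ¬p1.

p4

p4 ∨ p4 ∧ (¬p1 ∨ ¬p4) ∧ (¬p1 ∨ p1) ∧ ¬p1
= p4 ∨ p4 ∧ (¬p1 ∨ ¬p4) ∧ ¬p1   — complement / identity
= p4 ∨ p4 ∧ ¬p1   — absorption
= p4   — absorption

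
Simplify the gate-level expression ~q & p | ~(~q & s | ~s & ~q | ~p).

~q & p | ~(~q & s | ~s & ~q | ~p)
= ~q & p | ~(~q | ~p)   (distribution)
= ~q & p | q & p   (De Morgan)
= p   (distribution)

p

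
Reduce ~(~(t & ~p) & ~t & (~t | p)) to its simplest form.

~(~(t & ~p) & ~t & (~t | p))
= ~(~(t & ~p) & ~t)   (absorption)
= t & ~p | t   (De Morgan)
= t   (absorption)

t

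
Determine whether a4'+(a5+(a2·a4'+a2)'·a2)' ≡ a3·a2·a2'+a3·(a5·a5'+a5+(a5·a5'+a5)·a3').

E1: a4'+(a5+(a2·a4'+a2)'·a2)'
    = a4'+(a5+a2'·a2)'   — absorption
    = a4'+a5'   — complement / identity
E2: a3·a2·a2'+a3·(a5·a5'+a5+(a5·a5'+a5)·a3')
    = a3·a2·a2'+a3·(a5·a5'+a5)   — absorption
    = (a2·a2'+a5·a5'+a5)·a3   — distribution
    = (a2·a2'+a5)·a3   — complement / identity
    = a5·a3   — complement / identity
These differ: at a2=0, a3=0, a4=0, a5=1, E1 = 1 but E2 = 0.

No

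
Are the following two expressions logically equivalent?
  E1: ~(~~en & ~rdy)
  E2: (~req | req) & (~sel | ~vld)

E1: ~(~~en & ~rdy)
    = ~en | rdy   (De Morgan)
E2: (~req | req) & (~sel | ~vld)
    = ~sel | ~vld   (complement / identity)
These differ: at en=1, rdy=0, req=0, sel=1, vld=0, E1 = 0 but E2 = 1.

No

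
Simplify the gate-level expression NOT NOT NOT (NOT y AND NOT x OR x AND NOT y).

NOT NOT NOT (NOT y AND NOT x OR x AND NOT y)
= NOT NOT NOT NOT y
= NOT NOT y
= y

y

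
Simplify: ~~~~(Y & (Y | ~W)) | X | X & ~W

Y | X

~~~~(Y & (Y | ~W)) | X | X & ~W
= ~~~~(Y & (Y | ~W)) | X   (absorption)
= ~~~~Y | X   (absorption)
= ~~Y | X   (double negation)
= Y | X   (double negation)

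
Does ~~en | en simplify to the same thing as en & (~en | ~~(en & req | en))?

E1: ~~en | en
    = en | en
    = en
E2: en & (~en | ~~(en & req | en))
    = en & (~en | en & req | en)
    = en & (~en | en)
    = en
Both reduce to en, so they are equivalent.

Yes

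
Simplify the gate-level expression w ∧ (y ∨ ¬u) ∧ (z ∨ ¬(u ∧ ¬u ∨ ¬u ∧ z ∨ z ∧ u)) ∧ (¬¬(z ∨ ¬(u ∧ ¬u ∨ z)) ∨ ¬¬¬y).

w ∧ (y ∨ ¬u)

w ∧ (y ∨ ¬u) ∧ (z ∨ ¬(u ∧ ¬u ∨ ¬u ∧ z ∨ z ∧ u)) ∧ (¬¬(z ∨ ¬(u ∧ ¬u ∨ z)) ∨ ¬¬¬y)
= w ∧ (y ∨ ¬u) ∧ (z ∨ ¬(u ∧ ¬u ∨ ¬u ∧ z ∨ z ∧ u)) ∧ (z ∨ ¬(u ∧ ¬u ∨ z) ∨ ¬¬¬y)   (double negation)
= w ∧ (y ∨ ¬u) ∧ (z ∨ ¬(u ∧ ¬u ∨ ¬u ∧ z ∨ z ∧ u)) ∧ (z ∨ ¬(u ∧ ¬u ∨ z) ∨ ¬y)   (double negation)
= w ∧ (y ∨ ¬u) ∧ (z ∨ ¬(u ∧ ¬u ∨ z)) ∧ (z ∨ ¬(u ∧ ¬u ∨ z) ∨ ¬y)   (distribution)
= w ∧ (y ∨ ¬u) ∧ (z ∨ ¬(u ∧ ¬u ∨ z))   (absorption)
= w ∧ (y ∨ ¬u) ∧ (z ∨ ¬z)   (complement / identity)
= w ∧ (y ∨ ¬u)   (complement / identity)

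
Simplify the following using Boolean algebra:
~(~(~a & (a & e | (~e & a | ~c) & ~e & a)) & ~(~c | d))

~(~(~a & (a & e | (~e & a | ~c) & ~e & a)) & ~(~c | d))
= ~a & (a & e | (~e & a | ~c) & ~e & a) | ~c | d   — De Morgan
= ~a & (a & e | ~e & a) | ~c | d   — absorption
= ~a & a | ~c | d   — distribution
= ~c | d   — complement / identity

~c | d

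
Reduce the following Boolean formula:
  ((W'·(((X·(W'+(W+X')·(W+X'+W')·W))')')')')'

W'·X'

((W'·(((X·(W'+(W+X')·(W+X'+W')·W))')')')')'
= W'·(((X·(W'+(W+X')·(W+X'+W')·W))')')'   [double negation]
= W'·(((X·(W'+(W+X')·W))')')'   [absorption]
= W'·(((X·(W'+W))')')'   [absorption]
= W'·((X')')'   [complement / identity]
= W'·X'   [double negation]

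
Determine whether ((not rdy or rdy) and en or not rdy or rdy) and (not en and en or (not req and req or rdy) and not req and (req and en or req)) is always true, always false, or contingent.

((not rdy or rdy) and en or not rdy or rdy) and (not en and en or (not req and req or rdy) and not req and (req and en or req))
= ((not rdy or rdy) and en or not rdy or rdy) and (not req and req or rdy) and not req and (req and en or req)   [complement / identity]
= (not rdy or rdy) and (not req and req or rdy) and not req and (req and en or req)   [absorption]
= (not rdy or rdy) and (not req and req or rdy) and not req and req   [absorption]
= (not rdy or rdy) and not req and req   [absorption]
= not req and req   [complement / identity]
= False   [complement]

always false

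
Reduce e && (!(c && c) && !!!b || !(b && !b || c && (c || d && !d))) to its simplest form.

e && (!(c && c) && !!!b || !(b && !b || c && (c || d && !d)))
= e && (!(c && c) && !b || !(b && !b || c && (c || d && !d)))   — double negation
= e && (!(c && c) && !b || !(c && (c || d && !d)))   — complement / identity
= e && (!(c && c) && !b || !(c && c))   — complement / identity
= e && !(c && c)   — absorption
= e && !c   — idempotence

e && !c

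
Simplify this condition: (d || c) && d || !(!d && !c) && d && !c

(d || c) && d || !(!d && !c) && d && !c
= (d || c) && d || (d || c) && d && !c   (De Morgan)
= (d || c) && d   (absorption)
= d   (absorption)

d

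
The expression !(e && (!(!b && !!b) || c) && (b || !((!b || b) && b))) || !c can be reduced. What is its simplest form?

!e || !c

!(e && (!(!b && !!b) || c) && (b || !((!b || b) && b))) || !c
= !(e && (b || !b || c) && (b || !((!b || b) && b))) || !c   (De Morgan)
= !(e && (b || !b || c) && (b || !b)) || !c   (complement / identity)
= !(e && (b || !b)) || !c   (absorption)
= !e || !c   (complement / identity)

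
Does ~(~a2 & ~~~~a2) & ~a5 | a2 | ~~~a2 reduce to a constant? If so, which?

~(~a2 & ~~~~a2) & ~a5 | a2 | ~~~a2
= (a2 | ~~~a2) & ~a5 | a2 | ~~~a2
= a2 | ~~~a2
= a2 | ~a2
= 1

yes, True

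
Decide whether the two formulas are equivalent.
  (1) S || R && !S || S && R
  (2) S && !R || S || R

E1: S || R && !S || S && R
    = S || (!S || S) && R
    = S || R
E2: S && !R || S || R
    = S || R
Both reduce to S || R, so they are equivalent.

Yes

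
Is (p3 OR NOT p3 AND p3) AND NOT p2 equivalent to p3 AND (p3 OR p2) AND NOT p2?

E1: (p3 OR NOT p3 AND p3) AND NOT p2
    = p3 AND NOT p2   (complement / identity)
E2: p3 AND (p3 OR p2) AND NOT p2
    = p3 AND NOT p2   (absorption)
Both reduce to p3 AND NOT p2, so they are equivalent.

Yes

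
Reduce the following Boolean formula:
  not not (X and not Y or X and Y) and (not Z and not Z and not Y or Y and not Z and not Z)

not not (X and not Y or X and Y) and (not Z and not Z and not Y or Y and not Z and not Z)
= (X and not Y or X and Y) and (not Z and not Z and not Y or Y and not Z and not Z)   (double negation)
= (X and not Y or X and Y) and not Z and not Z   (distribution)
= (X and not Y or X and Y) and not Z   (idempotence)
= X and not Z   (distribution)

X and not Z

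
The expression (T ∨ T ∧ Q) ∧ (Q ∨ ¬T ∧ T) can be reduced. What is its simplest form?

(T ∨ T ∧ Q) ∧ (Q ∨ ¬T ∧ T)
= (T ∨ T ∧ Q) ∧ Q   — complement / identity
= T ∧ Q   — absorption

T ∧ Q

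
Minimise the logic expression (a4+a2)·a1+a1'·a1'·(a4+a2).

a4+a2

(a4+a2)·a1+a1'·a1'·(a4+a2)
= (a4+a2)·a1+a1'·(a4+a2)   (idempotence)
= a4+a2   (distribution)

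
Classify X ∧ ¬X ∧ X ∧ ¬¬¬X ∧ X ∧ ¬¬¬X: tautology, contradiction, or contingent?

contradiction

X ∧ ¬X ∧ X ∧ ¬¬¬X ∧ X ∧ ¬¬¬X
= X ∧ ¬X ∧ X ∧ ¬¬¬X   [idempotence]
= X ∧ ¬X ∧ X ∧ ¬X   [double negation]
= X ∧ ¬X   [idempotence]
= False   [complement]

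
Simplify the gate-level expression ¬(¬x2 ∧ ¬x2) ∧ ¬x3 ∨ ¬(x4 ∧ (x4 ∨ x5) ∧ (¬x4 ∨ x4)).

x2 ∧ ¬x3 ∨ ¬x4

¬(¬x2 ∧ ¬x2) ∧ ¬x3 ∨ ¬(x4 ∧ (x4 ∨ x5) ∧ (¬x4 ∨ x4))
= ¬¬x2 ∧ ¬x3 ∨ ¬(x4 ∧ (x4 ∨ x5) ∧ (¬x4 ∨ x4))   — idempotence
= ¬¬x2 ∧ ¬x3 ∨ ¬(x4 ∧ (x4 ∨ x5))   — complement / identity
= ¬¬x2 ∧ ¬x3 ∨ ¬x4   — absorption
= x2 ∧ ¬x3 ∨ ¬x4   — double negation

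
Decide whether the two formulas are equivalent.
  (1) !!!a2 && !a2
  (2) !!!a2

E1: !!!a2 && !a2
    = !a2 && !a2   (double negation)
    = !a2   (idempotence)
E2: !!!a2
    = !a2   (double negation)
Both reduce to !a2, so they are equivalent.

Yes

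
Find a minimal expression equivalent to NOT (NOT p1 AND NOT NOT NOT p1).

p1

NOT (NOT p1 AND NOT NOT NOT p1)
= NOT (NOT p1 AND NOT p1)
= p1 OR p1
= p1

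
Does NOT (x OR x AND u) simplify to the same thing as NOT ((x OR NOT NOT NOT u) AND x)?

E1: NOT (x OR x AND u)
    = NOT x   (absorption)
E2: NOT ((x OR NOT NOT NOT u) AND x)
    = NOT ((x OR NOT u) AND x)   (double negation)
    = NOT x   (absorption)
Both reduce to NOT x, so they are equivalent.

Yes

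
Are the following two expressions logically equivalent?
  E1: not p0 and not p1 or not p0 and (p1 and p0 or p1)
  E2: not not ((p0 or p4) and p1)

No

E1: not p0 and not p1 or not p0 and (p1 and p0 or p1)
    = not p0 and not p1 or not p0 and p1   (absorption)
    = not p0   (distribution)
E2: not not ((p0 or p4) and p1)
    = (p0 or p4) and p1   (double negation)
These differ: at p0=1, p1=1, p4=1, E1 = 0 but E2 = 1.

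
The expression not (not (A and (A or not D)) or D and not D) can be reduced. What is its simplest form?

A

not (not (A and (A or not D)) or D and not D)
= not (not A or D and not D)   (absorption)
= not not A   (complement / identity)
= A   (double negation)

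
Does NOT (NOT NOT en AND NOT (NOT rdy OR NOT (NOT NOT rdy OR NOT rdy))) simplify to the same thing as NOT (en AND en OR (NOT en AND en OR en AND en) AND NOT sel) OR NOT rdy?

E1: NOT (NOT NOT en AND NOT (NOT rdy OR NOT (NOT NOT rdy OR NOT rdy)))
    = NOT (NOT NOT en AND NOT (NOT rdy OR NOT rdy AND rdy))   [De Morgan]
    = NOT en OR NOT rdy OR NOT rdy AND rdy   [De Morgan]
    = NOT en OR NOT rdy   [complement / identity]
E2: NOT (en AND en OR (NOT en AND en OR en AND en) AND NOT sel) OR NOT rdy
    = NOT (en AND en OR en AND NOT sel) OR NOT rdy   [distribution]
    = NOT (en AND (en OR NOT sel)) OR NOT rdy   [distribution]
    = NOT en OR NOT rdy   [absorption]
Both reduce to NOT en OR NOT rdy, so they are equivalent.

Yes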